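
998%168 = 158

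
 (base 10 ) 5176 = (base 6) 35544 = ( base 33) 4os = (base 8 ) 12070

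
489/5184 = 163/1728 = 0.09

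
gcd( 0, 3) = 3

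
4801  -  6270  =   - 1469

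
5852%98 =70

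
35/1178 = 35/1178 = 0.03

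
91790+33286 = 125076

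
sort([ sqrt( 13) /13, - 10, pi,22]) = [ - 10, sqrt(13)/13, pi, 22]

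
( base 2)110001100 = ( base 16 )18c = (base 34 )bm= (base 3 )112200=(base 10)396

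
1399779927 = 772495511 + 627284416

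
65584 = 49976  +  15608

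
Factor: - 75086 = -2^1*11^1*3413^1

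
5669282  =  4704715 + 964567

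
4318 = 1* 4318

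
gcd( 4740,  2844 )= 948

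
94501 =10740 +83761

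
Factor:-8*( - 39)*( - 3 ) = -936 = -  2^3*3^2*13^1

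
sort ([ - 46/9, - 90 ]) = [ - 90, -46/9 ]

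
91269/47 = 91269/47 =1941.89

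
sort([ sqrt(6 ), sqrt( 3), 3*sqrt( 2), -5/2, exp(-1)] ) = [ - 5/2, exp( - 1), sqrt( 3 ),sqrt(6 ),3*sqrt(2 )] 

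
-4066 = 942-5008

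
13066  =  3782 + 9284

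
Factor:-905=- 5^1*181^1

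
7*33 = 231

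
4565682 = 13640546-9074864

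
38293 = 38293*1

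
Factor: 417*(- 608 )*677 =-2^5*3^1 *19^1 * 139^1*677^1 = - 171643872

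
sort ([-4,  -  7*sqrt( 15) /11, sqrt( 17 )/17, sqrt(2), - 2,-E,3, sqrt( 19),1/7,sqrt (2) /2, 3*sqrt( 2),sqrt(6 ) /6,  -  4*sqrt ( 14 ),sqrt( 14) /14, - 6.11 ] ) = [ - 4*sqrt( 14), - 6.11, - 4, - E, - 7* sqrt( 15)/11,-2,1/7,sqrt(17)/17, sqrt( 14 ) /14,sqrt( 6 ) /6,sqrt(2 )/2, sqrt( 2) , 3 , 3*sqrt(  2 ),sqrt(19 )]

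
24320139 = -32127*( - 757 ) 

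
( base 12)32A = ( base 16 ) 1d2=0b111010010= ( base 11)394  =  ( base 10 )466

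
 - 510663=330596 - 841259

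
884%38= 10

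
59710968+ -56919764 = 2791204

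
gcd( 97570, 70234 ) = 2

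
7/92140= 7/92140 = 0.00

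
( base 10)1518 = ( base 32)1fe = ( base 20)3fi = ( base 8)2756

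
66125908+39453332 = 105579240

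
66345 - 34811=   31534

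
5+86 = 91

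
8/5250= 4/2625 = 0.00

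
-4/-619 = 4/619 = 0.01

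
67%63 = 4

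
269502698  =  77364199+192138499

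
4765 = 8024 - 3259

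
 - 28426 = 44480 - 72906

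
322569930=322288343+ 281587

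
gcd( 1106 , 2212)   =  1106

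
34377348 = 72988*471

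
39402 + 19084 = 58486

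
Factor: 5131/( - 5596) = -2^( - 2)*7^1*733^1*1399^( - 1)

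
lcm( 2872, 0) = 0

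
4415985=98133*45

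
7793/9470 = 7793/9470 = 0.82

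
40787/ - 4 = -40787/4 = - 10196.75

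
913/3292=913/3292 =0.28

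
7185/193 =7185/193 = 37.23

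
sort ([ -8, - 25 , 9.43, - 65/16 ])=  [ - 25, - 8, - 65/16,  9.43] 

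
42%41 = 1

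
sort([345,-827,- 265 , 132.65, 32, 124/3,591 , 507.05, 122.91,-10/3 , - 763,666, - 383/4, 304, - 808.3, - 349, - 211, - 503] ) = [ - 827, - 808.3,-763, - 503, - 349, - 265,-211,-383/4,  -  10/3, 32, 124/3,  122.91,132.65, 304,345, 507.05 , 591,  666] 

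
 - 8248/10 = -4124/5 = - 824.80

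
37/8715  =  37/8715 = 0.00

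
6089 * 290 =1765810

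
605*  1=605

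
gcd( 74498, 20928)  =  2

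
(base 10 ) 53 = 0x35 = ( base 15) 38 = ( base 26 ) 21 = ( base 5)203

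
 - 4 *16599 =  - 66396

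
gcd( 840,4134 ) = 6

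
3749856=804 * 4664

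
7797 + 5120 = 12917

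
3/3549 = 1/1183 = 0.00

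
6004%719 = 252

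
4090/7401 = 4090/7401 = 0.55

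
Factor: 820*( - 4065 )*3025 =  - 2^2 * 3^1*5^4*11^2*41^1*271^1  =  -10083232500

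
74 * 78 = 5772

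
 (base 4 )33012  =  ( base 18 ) 2HC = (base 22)1lk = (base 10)966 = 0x3C6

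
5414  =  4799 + 615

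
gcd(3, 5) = 1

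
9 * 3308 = 29772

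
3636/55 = 66 + 6/55=66.11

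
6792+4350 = 11142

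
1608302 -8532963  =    -  6924661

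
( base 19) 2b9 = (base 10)940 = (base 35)qu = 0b1110101100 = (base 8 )1654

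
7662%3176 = 1310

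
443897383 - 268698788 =175198595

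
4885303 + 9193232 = 14078535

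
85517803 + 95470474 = 180988277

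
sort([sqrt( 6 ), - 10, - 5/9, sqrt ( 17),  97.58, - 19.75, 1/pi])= [  -  19.75, - 10, - 5/9,1/pi,sqrt( 6), sqrt( 17),97.58]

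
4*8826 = 35304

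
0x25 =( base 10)37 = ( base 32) 15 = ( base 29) 18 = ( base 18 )21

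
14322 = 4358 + 9964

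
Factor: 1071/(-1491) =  - 51/71 =-3^1*17^1*71^( - 1)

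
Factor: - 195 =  - 3^1*5^1*13^1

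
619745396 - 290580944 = 329164452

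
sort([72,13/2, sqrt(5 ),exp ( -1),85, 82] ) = [ exp(-1), sqrt(5 ), 13/2,72, 82,  85 ] 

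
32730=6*5455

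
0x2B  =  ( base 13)34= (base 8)53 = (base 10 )43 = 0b101011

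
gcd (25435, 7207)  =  1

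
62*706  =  43772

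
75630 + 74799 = 150429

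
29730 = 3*9910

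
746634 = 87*8582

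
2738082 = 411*6662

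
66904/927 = 72 + 160/927= 72.17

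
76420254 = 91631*834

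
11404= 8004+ 3400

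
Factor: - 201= - 3^1 * 67^1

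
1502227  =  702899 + 799328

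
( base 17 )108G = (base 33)4LG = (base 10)5065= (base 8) 11711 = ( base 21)ba4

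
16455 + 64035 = 80490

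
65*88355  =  5743075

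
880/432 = 2 + 1/27=2.04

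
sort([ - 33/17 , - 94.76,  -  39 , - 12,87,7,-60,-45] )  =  [ - 94.76, - 60,-45, - 39, - 12, - 33/17, 7, 87]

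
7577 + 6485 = 14062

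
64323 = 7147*9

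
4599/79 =58 + 17/79 = 58.22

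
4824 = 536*9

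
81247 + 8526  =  89773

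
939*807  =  757773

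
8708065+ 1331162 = 10039227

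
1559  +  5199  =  6758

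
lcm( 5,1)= 5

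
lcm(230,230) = 230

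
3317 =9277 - 5960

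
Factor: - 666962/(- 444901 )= 2^1*37^1*9013^1*444901^ ( - 1)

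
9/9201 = 3/3067 = 0.00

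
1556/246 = 6 + 40/123 = 6.33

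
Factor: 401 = 401^1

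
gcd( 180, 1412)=4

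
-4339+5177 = 838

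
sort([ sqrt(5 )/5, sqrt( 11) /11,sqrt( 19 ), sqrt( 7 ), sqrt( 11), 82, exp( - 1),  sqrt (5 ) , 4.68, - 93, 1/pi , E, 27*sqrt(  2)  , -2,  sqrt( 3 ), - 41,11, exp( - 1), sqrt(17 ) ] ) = [ - 93, - 41 , - 2,sqrt(11 ) /11,  1/pi,exp( - 1), exp( - 1 ), sqrt( 5 )/5,sqrt( 3 ) , sqrt(5), sqrt( 7),E, sqrt( 11), sqrt(17 ), sqrt(19 ), 4.68, 11,  27  *  sqrt(2), 82 ]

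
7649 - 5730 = 1919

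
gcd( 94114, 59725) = 1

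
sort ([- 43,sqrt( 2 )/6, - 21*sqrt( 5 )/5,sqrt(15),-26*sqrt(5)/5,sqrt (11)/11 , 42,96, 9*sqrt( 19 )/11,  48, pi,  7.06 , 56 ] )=[-43, -26*sqrt( 5 )/5, - 21*sqrt( 5) /5, sqrt( 2)/6, sqrt( 11) /11,pi,9*sqrt( 19 ) /11,sqrt ( 15 ), 7.06, 42, 48, 56,96]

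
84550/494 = 171 + 2/13 = 171.15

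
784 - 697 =87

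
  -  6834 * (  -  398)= 2719932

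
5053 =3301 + 1752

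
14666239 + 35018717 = 49684956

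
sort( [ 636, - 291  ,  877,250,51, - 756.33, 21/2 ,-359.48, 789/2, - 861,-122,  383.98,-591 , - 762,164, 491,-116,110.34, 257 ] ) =[ - 861,-762,  -  756.33, - 591, - 359.48,- 291, - 122,-116, 21/2,51, 110.34,164  ,  250, 257, 383.98, 789/2, 491,636, 877] 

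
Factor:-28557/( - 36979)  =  3^2*  19^1*167^1*36979^( - 1)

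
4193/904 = 4 + 577/904 =4.64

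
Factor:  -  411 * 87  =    -  35757= - 3^2*29^1*137^1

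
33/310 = 33/310 = 0.11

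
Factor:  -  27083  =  -7^1*53^1*73^1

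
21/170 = 21/170 = 0.12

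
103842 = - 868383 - -972225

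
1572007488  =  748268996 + 823738492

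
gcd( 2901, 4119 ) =3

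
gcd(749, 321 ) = 107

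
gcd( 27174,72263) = 1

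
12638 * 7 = 88466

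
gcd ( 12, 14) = 2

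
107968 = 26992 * 4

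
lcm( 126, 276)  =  5796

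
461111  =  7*65873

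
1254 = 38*33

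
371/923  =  371/923 = 0.40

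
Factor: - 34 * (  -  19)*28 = 2^3 * 7^1 * 17^1 * 19^1 = 18088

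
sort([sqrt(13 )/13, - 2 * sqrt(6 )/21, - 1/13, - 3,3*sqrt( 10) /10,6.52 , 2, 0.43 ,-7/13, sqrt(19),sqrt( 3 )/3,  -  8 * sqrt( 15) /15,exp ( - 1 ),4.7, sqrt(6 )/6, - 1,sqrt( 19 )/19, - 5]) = [ - 5, - 3  , - 8*sqrt( 15) /15, - 1, - 7/13, - 2*sqrt(6 ) /21, - 1/13, sqrt(19 )/19,sqrt(13 )/13,exp( - 1 ), sqrt (6) /6, 0.43,sqrt( 3 ) /3,3*sqrt( 10 )/10,2,sqrt(19), 4.7,6.52 ] 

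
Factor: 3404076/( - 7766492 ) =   -  3^1*13^1*31^( - 1) * 21821^1*62633^(-1 ) = - 851019/1941623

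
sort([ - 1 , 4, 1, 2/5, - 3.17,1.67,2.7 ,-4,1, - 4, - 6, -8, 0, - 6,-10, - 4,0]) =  [ - 10, - 8,  -  6, - 6, - 4, - 4 , - 4, - 3.17, -1,  0,  0 , 2/5,1, 1,1.67,2.7, 4]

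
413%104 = 101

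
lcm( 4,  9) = 36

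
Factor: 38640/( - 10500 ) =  - 92/25=- 2^2*5^(-2)*23^1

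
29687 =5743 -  - 23944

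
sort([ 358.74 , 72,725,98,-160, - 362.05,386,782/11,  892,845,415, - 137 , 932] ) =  [ - 362.05, - 160, - 137,782/11,72,  98,358.74, 386,415, 725, 845,892,932]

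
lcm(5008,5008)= 5008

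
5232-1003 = 4229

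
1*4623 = 4623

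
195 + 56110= 56305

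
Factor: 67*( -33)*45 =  - 99495 = -3^3*5^1*11^1*67^1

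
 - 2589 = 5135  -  7724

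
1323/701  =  1323/701 = 1.89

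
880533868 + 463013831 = 1343547699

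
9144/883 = 10+314/883=10.36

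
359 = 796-437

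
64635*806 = 52095810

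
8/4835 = 8/4835 = 0.00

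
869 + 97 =966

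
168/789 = 56/263= 0.21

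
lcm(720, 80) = 720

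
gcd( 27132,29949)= 3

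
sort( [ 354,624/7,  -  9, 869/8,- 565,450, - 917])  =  [ - 917, - 565 , - 9,624/7,869/8 , 354,450 ] 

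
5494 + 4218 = 9712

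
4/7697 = 4/7697= 0.00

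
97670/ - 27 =-97670/27 = -3617.41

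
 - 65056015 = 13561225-78617240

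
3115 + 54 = 3169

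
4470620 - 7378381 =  - 2907761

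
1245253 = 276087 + 969166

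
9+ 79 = 88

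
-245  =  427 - 672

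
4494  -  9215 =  - 4721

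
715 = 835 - 120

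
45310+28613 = 73923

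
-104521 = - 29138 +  - 75383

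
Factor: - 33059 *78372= - 2590899948 =- 2^2 * 3^2*7^1 * 13^1* 311^1*2543^1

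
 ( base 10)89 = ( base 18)4h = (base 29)32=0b1011001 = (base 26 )3b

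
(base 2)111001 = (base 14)41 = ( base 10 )57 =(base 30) 1r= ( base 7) 111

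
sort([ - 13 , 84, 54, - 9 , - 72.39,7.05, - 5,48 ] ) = [ - 72.39, - 13,-9, - 5,7.05,  48, 54,  84 ] 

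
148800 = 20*7440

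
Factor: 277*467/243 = 3^ (-5 )*277^1*467^1= 129359/243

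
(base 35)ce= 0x1b2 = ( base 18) 162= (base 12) 302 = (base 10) 434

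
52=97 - 45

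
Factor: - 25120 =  - 2^5*5^1 * 157^1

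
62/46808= 31/23404 = 0.00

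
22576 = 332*68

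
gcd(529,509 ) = 1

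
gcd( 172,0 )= 172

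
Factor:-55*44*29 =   -  2^2*5^1 * 11^2 *29^1 =- 70180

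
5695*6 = 34170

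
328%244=84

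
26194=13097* 2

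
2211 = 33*67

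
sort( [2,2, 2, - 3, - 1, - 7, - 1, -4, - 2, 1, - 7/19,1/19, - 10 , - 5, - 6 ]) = [ -10, - 7, - 6 , - 5, - 4,-3, - 2, - 1,-1 , - 7/19,  1/19,1,2,2, 2 ]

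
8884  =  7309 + 1575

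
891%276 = 63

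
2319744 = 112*20712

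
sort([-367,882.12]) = [ - 367, 882.12]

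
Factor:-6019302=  - 2^1*3^1*149^1*6733^1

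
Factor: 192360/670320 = 2^ ( - 1)*3^ ( - 1) * 7^(-1) * 19^(- 1) * 229^1 = 229/798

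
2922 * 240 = 701280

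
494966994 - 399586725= 95380269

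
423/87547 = 423/87547 = 0.00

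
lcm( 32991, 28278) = 197946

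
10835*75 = 812625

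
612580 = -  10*( - 61258)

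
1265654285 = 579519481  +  686134804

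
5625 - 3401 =2224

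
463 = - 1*(-463) 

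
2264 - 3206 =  - 942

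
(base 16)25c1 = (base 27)d6q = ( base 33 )8ST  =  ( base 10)9665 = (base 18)1BEH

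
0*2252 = 0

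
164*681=111684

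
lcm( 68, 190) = 6460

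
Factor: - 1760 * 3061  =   - 5387360 =-2^5 * 5^1*11^1*3061^1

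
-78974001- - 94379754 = 15405753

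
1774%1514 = 260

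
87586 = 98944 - 11358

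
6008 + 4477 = 10485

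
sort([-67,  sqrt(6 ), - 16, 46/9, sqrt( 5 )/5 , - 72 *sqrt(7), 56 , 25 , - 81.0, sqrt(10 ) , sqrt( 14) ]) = [ - 72* sqrt( 7), - 81.0,-67, - 16, sqrt( 5)/5, sqrt(6),sqrt( 10),sqrt(14),46/9, 25, 56] 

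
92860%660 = 460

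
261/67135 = 9/2315 = 0.00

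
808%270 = 268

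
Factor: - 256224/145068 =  - 136/77 = - 2^3*7^ ( - 1)*11^ (-1) *17^1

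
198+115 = 313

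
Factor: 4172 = 2^2*7^1*149^1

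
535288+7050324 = 7585612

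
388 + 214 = 602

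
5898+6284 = 12182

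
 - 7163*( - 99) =709137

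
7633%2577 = 2479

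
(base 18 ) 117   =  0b101011101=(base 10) 349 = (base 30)bj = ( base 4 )11131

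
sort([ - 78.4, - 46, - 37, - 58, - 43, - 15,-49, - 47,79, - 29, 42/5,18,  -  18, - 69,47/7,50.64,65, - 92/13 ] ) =[ - 78.4, - 69 , - 58,  -  49, - 47,-46,- 43, -37, - 29, - 18, - 15, - 92/13,47/7, 42/5 , 18, 50.64,65, 79]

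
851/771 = 1+80/771 = 1.10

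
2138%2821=2138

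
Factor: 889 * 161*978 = 139980162 = 2^1 * 3^1*7^2 * 23^1*127^1*163^1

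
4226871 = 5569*759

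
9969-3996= 5973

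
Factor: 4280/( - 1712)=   -  2^( - 1)* 5^1 = -5/2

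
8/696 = 1/87 = 0.01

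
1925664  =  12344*156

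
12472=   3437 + 9035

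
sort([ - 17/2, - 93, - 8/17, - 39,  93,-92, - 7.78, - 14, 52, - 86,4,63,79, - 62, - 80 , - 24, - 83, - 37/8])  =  [ - 93,  -  92, - 86, - 83,- 80 ,-62, - 39, - 24, - 14, - 17/2, - 7.78, - 37/8, - 8/17, 4,52, 63,79,93] 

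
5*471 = 2355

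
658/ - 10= - 66 + 1/5 = -65.80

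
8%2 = 0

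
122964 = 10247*12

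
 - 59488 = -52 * 1144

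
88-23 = 65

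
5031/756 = 559/84 = 6.65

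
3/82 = 3/82 = 0.04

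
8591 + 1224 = 9815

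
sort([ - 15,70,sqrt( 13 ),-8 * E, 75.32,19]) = [-8*E,-15,sqrt ( 13), 19,70, 75.32]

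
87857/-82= -87857/82 = -  1071.43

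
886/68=13 + 1/34 = 13.03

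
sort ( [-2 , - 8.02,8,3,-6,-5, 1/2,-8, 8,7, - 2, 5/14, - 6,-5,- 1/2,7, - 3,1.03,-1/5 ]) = [ - 8.02, - 8, - 6, - 6, - 5,  -  5,  -  3 , - 2,-2  ,-1/2, - 1/5 , 5/14 , 1/2,  1.03, 3, 7,7 , 8,8]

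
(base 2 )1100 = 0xC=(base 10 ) 12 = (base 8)14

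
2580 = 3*860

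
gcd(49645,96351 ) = 1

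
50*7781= 389050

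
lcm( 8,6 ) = 24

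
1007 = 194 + 813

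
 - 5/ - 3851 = 5/3851 = 0.00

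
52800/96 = 550 = 550.00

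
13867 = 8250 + 5617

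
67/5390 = 67/5390 = 0.01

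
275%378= 275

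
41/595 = 41/595  =  0.07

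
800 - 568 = 232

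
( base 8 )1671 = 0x3B9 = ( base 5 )12303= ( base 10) 953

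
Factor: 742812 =2^2 *3^1 * 7^1 * 37^1*239^1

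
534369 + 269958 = 804327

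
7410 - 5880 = 1530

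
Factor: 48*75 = 3600 = 2^4 * 3^2*5^2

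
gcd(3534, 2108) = 62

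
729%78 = 27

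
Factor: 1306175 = 5^2*13^1*4019^1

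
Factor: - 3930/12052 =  - 2^( - 1)  *  3^1*5^1*23^ ( - 1) = -15/46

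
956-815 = 141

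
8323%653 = 487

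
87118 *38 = 3310484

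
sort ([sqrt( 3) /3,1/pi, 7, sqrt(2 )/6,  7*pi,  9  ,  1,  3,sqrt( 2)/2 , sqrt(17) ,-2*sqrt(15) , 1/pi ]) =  [-2*sqrt(15),sqrt( 2)/6, 1/pi, 1/pi,sqrt( 3)/3, sqrt ( 2)/2,  1,  3,sqrt( 17 ) , 7 , 9  ,  7*pi]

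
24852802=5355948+19496854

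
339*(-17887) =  - 6063693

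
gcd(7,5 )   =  1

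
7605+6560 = 14165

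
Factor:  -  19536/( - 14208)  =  11/8 = 2^( - 3)*11^1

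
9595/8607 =505/453 = 1.11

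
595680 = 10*59568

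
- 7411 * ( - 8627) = 63934697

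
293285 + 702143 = 995428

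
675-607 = 68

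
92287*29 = 2676323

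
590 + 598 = 1188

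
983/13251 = 983/13251 = 0.07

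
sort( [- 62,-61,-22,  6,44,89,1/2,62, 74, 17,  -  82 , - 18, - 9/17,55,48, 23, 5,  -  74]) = [ - 82,-74, - 62, - 61, - 22, -18,-9/17, 1/2,5 , 6, 17,23,44,48,55,62, 74  ,  89] 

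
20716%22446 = 20716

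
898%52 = 14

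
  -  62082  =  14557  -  76639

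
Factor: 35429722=2^1*313^1*56597^1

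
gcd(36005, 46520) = 5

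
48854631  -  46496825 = 2357806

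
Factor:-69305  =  - 5^1*83^1*167^1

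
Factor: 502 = 2^1 * 251^1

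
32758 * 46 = 1506868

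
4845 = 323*15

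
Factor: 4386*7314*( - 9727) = -312034417308  =  - 2^2*3^2* 17^1  *  23^1*43^1*53^1*71^1*137^1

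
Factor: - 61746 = - 2^1*3^1*41^1*251^1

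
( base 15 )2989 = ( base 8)21310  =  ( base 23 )gj3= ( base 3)110012210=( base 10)8904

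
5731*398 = 2280938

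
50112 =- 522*(- 96 )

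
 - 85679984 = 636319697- 721999681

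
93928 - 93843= 85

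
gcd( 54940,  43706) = 82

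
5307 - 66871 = -61564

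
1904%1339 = 565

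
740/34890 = 74/3489= 0.02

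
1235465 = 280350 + 955115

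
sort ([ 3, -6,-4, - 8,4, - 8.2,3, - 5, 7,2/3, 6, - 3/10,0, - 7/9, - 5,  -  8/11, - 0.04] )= [  -  8.2, - 8,  -  6 , - 5, - 5,-4, - 7/9, - 8/11, - 3/10, - 0.04,0,2/3,3,3,4, 6,7 ]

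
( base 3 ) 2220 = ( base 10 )78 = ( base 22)3C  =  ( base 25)33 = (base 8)116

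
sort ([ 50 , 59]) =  [ 50, 59]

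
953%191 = 189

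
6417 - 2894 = 3523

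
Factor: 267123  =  3^1 * 89041^1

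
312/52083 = 104/17361 = 0.01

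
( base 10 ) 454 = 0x1c6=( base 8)706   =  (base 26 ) hc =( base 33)dp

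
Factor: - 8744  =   - 2^3*1093^1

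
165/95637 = 55/31879  =  0.00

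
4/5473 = 4/5473= 0.00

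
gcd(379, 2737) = 1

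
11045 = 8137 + 2908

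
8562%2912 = 2738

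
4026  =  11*366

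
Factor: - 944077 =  - 944077^1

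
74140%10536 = 388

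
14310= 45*318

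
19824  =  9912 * 2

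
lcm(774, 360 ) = 15480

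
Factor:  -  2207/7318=-2^( - 1 )*2207^1*3659^( - 1)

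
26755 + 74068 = 100823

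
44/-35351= -44/35351 = - 0.00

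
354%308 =46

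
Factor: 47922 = 2^1*3^1*7^2*163^1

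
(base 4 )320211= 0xe25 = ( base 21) 849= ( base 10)3621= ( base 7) 13362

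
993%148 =105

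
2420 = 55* 44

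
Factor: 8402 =2^1*4201^1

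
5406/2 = 2703 = 2703.00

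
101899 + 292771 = 394670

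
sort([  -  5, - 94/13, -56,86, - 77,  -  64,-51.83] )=[ - 77, - 64, - 56,-51.83, - 94/13, - 5 , 86] 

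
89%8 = 1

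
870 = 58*15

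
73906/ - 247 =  -73906/247= - 299.21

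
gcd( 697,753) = 1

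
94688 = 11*8608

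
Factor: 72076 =2^2 * 37^1 *487^1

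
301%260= 41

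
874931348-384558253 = 490373095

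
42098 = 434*97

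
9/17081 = 9/17081 = 0.00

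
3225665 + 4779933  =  8005598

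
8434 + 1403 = 9837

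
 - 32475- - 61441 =28966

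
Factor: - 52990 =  - 2^1*5^1*7^1*757^1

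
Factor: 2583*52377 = 3^3*7^1*13^1 *17^1*41^1*79^1 = 135289791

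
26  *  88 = 2288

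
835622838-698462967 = 137159871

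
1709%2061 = 1709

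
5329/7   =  761 + 2/7 = 761.29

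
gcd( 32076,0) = 32076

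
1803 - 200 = 1603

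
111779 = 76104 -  - 35675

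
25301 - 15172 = 10129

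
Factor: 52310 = 2^1 *5^1*5231^1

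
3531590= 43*82130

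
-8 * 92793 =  - 742344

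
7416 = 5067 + 2349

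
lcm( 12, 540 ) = 540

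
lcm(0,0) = 0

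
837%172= 149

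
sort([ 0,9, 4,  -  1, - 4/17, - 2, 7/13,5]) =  [-2,- 1, - 4/17,0,7/13, 4 , 5, 9]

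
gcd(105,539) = 7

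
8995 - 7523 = 1472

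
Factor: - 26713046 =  - 2^1*13356523^1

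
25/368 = 25/368 = 0.07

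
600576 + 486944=1087520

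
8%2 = 0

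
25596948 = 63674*402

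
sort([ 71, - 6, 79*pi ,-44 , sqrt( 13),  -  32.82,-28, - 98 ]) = [-98, - 44, - 32.82,-28, - 6, sqrt( 13),71,79*pi]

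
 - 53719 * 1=- 53719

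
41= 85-44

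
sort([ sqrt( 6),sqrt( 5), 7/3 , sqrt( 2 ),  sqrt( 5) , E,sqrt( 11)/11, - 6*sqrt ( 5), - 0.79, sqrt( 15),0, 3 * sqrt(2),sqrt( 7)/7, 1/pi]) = [ - 6*sqrt( 5 ),  -  0.79, 0, sqrt( 11)/11, 1/pi, sqrt( 7)/7, sqrt( 2 ), sqrt (5), sqrt(5), 7/3, sqrt( 6 ), E , sqrt (15), 3*sqrt( 2)] 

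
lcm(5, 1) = 5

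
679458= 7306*93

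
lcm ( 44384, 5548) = 44384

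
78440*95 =7451800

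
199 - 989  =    -  790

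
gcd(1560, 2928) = 24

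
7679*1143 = 8777097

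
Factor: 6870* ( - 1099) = - 7550130= - 2^1 * 3^1*5^1 * 7^1*157^1 * 229^1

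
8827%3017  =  2793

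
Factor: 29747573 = 73^1*407501^1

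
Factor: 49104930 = 2^1*3^1*5^1*7^1 * 19^1*31^1*397^1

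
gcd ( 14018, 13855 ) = 163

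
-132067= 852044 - 984111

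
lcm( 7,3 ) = 21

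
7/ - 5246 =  - 7/5246 = -  0.00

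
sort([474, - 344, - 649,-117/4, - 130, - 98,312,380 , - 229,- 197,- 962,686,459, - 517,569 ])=[ - 962, - 649, - 517, - 344, - 229 , - 197, - 130, - 98, - 117/4,  312,  380,459,474 , 569 , 686]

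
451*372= 167772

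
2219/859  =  2+501/859 = 2.58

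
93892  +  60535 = 154427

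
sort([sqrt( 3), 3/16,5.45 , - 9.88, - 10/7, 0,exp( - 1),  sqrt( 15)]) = [ - 9.88, - 10/7,0,3/16,exp( - 1 ),sqrt( 3 ),sqrt( 15),5.45 ] 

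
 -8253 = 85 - 8338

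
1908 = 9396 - 7488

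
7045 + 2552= 9597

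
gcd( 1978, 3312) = 46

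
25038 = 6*4173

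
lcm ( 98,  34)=1666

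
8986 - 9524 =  - 538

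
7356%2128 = 972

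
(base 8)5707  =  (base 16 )bc7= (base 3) 11010200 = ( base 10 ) 3015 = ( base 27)43I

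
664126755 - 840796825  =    -  176670070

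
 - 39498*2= - 78996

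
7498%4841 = 2657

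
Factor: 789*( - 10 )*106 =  - 836340 =- 2^2 * 3^1*5^1*53^1*263^1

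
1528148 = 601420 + 926728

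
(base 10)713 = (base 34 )kx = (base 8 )1311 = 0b1011001001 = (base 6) 3145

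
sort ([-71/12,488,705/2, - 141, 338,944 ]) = [ - 141 , - 71/12, 338,705/2,488,944 ]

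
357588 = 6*59598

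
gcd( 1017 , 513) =9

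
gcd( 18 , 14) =2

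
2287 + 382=2669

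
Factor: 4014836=2^2*7^1*143387^1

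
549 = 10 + 539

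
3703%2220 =1483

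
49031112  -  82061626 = - 33030514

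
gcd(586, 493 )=1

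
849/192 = 4 + 27/64 = 4.42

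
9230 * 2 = 18460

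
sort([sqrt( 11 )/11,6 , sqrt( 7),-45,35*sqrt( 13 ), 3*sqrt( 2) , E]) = [-45,sqrt(11) /11,sqrt(7 ),  E, 3 * sqrt(2),6,35*sqrt ( 13 )]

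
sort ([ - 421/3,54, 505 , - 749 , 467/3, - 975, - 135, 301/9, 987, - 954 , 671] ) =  [ - 975, - 954,  -  749 , - 421/3, - 135 , 301/9, 54, 467/3, 505,671,987]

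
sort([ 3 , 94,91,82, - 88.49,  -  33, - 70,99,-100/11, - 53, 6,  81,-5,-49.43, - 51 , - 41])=[-88.49, - 70,  -  53, - 51,-49.43,-41,  -  33,  -  100/11,-5,3,6,81,82,91,94,99]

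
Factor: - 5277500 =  -2^2*5^4 * 2111^1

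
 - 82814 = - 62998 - 19816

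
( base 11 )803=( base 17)362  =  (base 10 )971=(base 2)1111001011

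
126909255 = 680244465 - 553335210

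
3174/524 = 6 + 15/262 = 6.06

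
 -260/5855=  - 52/1171 = - 0.04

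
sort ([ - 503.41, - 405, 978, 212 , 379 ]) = [ - 503.41, - 405,212, 379 , 978]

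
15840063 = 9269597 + 6570466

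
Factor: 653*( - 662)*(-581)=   251158166  =  2^1 *7^1*83^1*331^1 * 653^1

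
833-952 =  - 119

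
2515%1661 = 854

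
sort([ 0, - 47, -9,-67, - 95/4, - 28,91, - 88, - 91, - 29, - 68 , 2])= [ - 91, - 88, - 68,-67, - 47, - 29, - 28,  -  95/4, - 9, 0,  2, 91 ]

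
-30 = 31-61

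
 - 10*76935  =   - 769350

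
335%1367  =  335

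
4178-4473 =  - 295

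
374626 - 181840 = 192786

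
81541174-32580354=48960820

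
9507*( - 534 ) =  - 5076738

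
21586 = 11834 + 9752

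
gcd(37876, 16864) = 68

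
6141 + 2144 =8285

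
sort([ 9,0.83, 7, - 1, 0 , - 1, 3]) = [ - 1, - 1, 0,0.83,3,  7,9]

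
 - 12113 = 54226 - 66339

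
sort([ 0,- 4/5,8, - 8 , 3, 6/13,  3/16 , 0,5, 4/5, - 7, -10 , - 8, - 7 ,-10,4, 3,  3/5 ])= [  -  10, - 10,- 8, - 8 , - 7, - 7,  -  4/5 , 0 , 0, 3/16, 6/13 , 3/5, 4/5 , 3,3,4,5,8 ]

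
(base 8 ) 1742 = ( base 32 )V2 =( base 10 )994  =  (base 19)2e6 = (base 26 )1c6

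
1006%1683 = 1006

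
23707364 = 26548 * 893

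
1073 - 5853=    - 4780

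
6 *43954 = 263724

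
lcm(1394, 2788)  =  2788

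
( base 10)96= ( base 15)66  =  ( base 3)10120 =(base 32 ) 30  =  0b1100000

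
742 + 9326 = 10068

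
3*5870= 17610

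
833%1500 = 833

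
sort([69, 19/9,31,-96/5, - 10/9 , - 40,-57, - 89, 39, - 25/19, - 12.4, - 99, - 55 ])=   [ - 99, - 89, - 57, - 55, - 40, - 96/5, - 12.4, - 25/19, - 10/9,19/9, 31, 39, 69] 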